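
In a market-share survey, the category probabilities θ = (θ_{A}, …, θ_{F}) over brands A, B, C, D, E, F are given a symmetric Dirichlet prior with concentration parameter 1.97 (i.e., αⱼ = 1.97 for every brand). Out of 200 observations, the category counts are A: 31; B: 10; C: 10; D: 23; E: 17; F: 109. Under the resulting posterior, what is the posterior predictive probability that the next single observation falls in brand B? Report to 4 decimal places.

0.0565

The Dirichlet prior is conjugate to the Multinomial likelihood: each posterior αⱼ = prior αⱼ + observed count nⱼ.
Posterior concentration: (32.97, 11.97, 11.97, 24.97, 18.97, 110.97), total = 211.82.
P(next = B | data) = α_{B}/Σα = 0.0565.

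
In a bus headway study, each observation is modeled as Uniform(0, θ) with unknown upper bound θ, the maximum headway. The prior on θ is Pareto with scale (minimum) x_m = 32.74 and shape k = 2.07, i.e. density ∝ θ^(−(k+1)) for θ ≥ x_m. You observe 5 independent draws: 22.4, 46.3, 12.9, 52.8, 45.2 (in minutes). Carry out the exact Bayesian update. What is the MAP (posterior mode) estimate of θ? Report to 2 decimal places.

A Pareto(scale x_m, shape k) prior on the upper bound θ of Uniform(0, θ) is conjugate: posterior is Pareto(max(x_m, max xᵢ), k + n).
Sample maximum = 52.8; prior scale x_m = 32.74 → posterior scale = max = 52.80.
Posterior shape = 2.07 + 5 = 7.07.
The Pareto density is decreasing on [x_m, ∞), so the mode is x_m = 52.80.

52.80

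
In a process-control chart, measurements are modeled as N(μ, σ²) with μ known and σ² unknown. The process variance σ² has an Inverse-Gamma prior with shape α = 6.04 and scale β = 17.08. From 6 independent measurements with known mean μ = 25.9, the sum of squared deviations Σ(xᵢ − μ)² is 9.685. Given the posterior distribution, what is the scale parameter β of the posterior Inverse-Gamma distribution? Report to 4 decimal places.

With known mean μ and an Inverse-Gamma(α, β) prior on σ², the Normal likelihood is conjugate: posterior is Inv-Gamma(α + n/2, β + Σ(xᵢ−μ)²/2).
Posterior: Inv-Gamma(6.04 + 6/2, 17.08 + 9.685/2) = Inv-Gamma(9.04, 21.9225).
Posterior β = 21.9225.

21.9225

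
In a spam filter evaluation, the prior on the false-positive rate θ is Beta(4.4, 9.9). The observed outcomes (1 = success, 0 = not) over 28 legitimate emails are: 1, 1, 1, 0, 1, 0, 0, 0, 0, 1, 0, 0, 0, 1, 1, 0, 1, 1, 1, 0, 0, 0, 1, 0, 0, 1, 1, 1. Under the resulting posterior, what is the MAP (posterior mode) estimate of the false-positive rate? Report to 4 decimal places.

The Beta prior is conjugate to a Binomial/Bernoulli likelihood; the update adds successes to α and failures to β.
Posterior: Beta(α+k, β+n−k) = Beta(4.4+14, 9.9+14) = Beta(18.4, 23.9).
Mode of Beta(a,b) for a,b>1 is (a−1)/(a+b−2) = 17.4/40.3 = 0.4318.

0.4318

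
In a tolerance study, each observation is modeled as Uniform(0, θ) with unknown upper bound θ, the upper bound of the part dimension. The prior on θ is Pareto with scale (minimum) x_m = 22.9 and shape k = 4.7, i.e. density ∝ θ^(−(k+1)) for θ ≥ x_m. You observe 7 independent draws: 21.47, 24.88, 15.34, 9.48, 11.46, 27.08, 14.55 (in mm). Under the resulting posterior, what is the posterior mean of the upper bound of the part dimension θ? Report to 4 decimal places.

A Pareto(scale x_m, shape k) prior on the upper bound θ of Uniform(0, θ) is conjugate: posterior is Pareto(max(x_m, max xᵢ), k + n).
Sample maximum = 27.08; prior scale x_m = 22.9 → posterior scale = max = 27.08.
Posterior shape = 4.7 + 7 = 11.7.
E[θ|data] = k·x_m/(k−1) = 11.7·27.08/10.7 = 29.6108.

29.6108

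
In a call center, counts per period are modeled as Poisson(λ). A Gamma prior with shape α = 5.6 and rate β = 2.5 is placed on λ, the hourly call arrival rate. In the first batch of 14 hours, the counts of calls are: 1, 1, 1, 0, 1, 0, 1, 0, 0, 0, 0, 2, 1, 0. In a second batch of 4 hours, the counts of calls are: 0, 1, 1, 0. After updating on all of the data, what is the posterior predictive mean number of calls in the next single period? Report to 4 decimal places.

With a Gamma(shape α, rate β) prior, the Poisson likelihood is conjugate: the posterior is Gamma(α + ΣXᵢ, β + n).
Batch 1: sum of counts S = 8 over n = 14 hours.
After batch 1: Gamma(α+S, β+n) = Gamma(5.6+8, 2.5+14) = Gamma(13.6, 16.5).
Batch 2: sum of counts S = 2 over n = 4 hours.
After batch 2: Gamma(α+S, β+n) = Gamma(13.6+2, 16.5+4) = Gamma(15.6, 20.5).
The predictive distribution for one future period is NegBinom with mean α/β = 0.7610.

0.7610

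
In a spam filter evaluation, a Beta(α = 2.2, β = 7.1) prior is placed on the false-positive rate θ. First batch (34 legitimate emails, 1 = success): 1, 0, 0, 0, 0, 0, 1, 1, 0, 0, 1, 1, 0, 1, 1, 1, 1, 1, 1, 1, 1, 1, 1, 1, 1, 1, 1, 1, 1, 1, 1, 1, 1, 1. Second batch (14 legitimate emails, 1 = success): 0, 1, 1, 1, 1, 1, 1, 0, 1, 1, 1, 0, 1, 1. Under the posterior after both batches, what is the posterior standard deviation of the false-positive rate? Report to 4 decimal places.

0.0609

The Beta prior is conjugate to a Binomial/Bernoulli likelihood; the update adds successes to α and failures to β.
After batch 1: Beta(2.2+26, 7.1+8) = Beta(28.2, 15.1).
After batch 2: Beta(28.2+11, 15.1+3) = Beta(39.2, 18.1).
Var = αβ/((α+β)²(α+β+1)) = 39.2·18.1/(57.3²·58.3) = 0.00370669; SD = √0.00370669 = 0.0609.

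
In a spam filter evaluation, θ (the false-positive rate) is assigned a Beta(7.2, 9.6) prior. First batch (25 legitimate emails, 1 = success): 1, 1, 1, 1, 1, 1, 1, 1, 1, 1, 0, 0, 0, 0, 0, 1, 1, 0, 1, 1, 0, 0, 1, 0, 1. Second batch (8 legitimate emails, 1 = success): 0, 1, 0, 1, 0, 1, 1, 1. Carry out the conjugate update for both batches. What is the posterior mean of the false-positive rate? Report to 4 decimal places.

0.5663

The Beta prior is conjugate to a Binomial/Bernoulli likelihood; the update adds successes to α and failures to β.
After batch 1: Beta(7.2+16, 9.6+9) = Beta(23.2, 18.6).
After batch 2: Beta(23.2+5, 18.6+3) = Beta(28.2, 21.6).
Posterior mean = α/(α+β) = 28.2/49.8 = 0.5663.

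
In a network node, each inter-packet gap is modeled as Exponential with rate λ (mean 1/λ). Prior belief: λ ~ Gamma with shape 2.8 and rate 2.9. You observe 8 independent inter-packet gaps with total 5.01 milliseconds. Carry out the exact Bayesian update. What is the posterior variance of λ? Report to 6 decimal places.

With a Gamma(shape α, rate β) prior on the exponential rate λ, the posterior after n observations with total T = Σxᵢ is Gamma(α+n, β+T).
Posterior: Gamma(2.8+8, 2.9+5.01) = Gamma(10.8, 7.91).
Var = α/β² = 0.172612.

0.172612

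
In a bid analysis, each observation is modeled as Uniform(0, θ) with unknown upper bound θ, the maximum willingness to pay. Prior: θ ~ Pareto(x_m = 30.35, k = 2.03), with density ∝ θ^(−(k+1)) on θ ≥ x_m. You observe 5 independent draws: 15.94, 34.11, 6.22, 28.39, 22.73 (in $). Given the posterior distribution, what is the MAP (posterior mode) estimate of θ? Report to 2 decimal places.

A Pareto(scale x_m, shape k) prior on the upper bound θ of Uniform(0, θ) is conjugate: posterior is Pareto(max(x_m, max xᵢ), k + n).
Sample maximum = 34.11; prior scale x_m = 30.35 → posterior scale = max = 34.11.
Posterior shape = 2.03 + 5 = 7.03.
The Pareto density is decreasing on [x_m, ∞), so the mode is x_m = 34.11.

34.11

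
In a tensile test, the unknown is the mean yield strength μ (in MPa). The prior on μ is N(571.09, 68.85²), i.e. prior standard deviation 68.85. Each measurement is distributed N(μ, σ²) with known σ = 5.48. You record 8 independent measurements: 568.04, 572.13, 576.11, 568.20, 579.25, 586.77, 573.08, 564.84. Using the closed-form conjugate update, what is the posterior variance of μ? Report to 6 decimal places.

3.750830

For Normal data with known variance σ², a Normal(μ₀, σ₀²) prior on μ is conjugate. Posterior precision = 1/σ₀² + n/σ²; posterior mean is the precision-weighted average of μ₀ and x̄.
σ₀² = 68.85² = 4740.3225, σ² = 5.48² = 30.0304; σ² + n·σ₀² = 30.0304 + 8·4740.3225 = 37952.6104.
Posterior precision = 1/σ₀² + n/σ² = 1/4740.3225 + 8/30.0304 = (σ² + n·σ₀²)/(σ₀²σ²) = 37952.6104/(4740.3225·30.0304); posterior variance σₙ² = σ₀²σ²/(σ² + n·σ₀²) = 4740.3225·30.0304/37952.6104 = 3.750830.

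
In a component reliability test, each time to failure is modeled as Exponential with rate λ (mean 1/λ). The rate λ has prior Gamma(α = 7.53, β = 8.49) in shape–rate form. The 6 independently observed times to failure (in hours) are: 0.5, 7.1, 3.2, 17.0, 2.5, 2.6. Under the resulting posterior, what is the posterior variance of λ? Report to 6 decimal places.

With a Gamma(shape α, rate β) prior on the exponential rate λ, the posterior after n observations with total T = Σxᵢ is Gamma(α+n, β+T).
Sum of observations T = 32.9 hours; n = 6.
Posterior: Gamma(7.53+6, 8.49+32.9) = Gamma(13.53, 41.39).
Var = α/β² = 0.007898.

0.007898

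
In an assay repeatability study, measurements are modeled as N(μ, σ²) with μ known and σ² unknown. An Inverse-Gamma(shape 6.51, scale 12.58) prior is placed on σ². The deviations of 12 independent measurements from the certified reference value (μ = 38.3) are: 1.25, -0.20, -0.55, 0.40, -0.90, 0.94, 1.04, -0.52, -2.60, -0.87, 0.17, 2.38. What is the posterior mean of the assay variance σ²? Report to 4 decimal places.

1.8888

With known mean μ and an Inverse-Gamma(α, β) prior on σ², the Normal likelihood is conjugate: posterior is Inv-Gamma(α + n/2, β + Σ(xᵢ−μ)²/2).
Σ(xᵢ−μ)² = (1.25)² + (-0.20)² + (-0.55)² + (0.40)² + (-0.90)² + (0.94)² + (1.04)² + (-0.52)² + (-2.60)² + (-0.87)² + (0.17)² + (2.38)² = 18.3208.
Posterior: Inv-Gamma(6.51 + 12/2, 12.58 + 18.3208/2) = Inv-Gamma(12.51, 21.74040).
E[σ²|data] = β/(α−1) = 21.74040/11.51 = 1.8888.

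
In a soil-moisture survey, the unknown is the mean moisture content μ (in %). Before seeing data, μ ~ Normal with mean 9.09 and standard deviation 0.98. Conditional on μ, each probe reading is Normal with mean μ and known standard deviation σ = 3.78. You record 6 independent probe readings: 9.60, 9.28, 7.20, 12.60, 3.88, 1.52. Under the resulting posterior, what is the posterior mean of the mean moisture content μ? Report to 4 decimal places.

8.5890

For Normal data with known variance σ², a Normal(μ₀, σ₀²) prior on μ is conjugate. Posterior precision = 1/σ₀² + n/σ²; posterior mean is the precision-weighted average of μ₀ and x̄.
Σxᵢ = 9.60 + 9.28 + 7.20 + 12.60 + 3.88 + 1.52 = 44.08, so n·x̄ = 44.08.
σ₀² = 0.98² = 0.9604, σ² = 3.78² = 14.2884; σ² + n·σ₀² = 14.2884 + 6·0.9604 = 20.0508.
Posterior mean = (μ₀/σ₀² + n·x̄/σ²)/(1/σ₀² + n/σ²) = (σ²·μ₀ + σ₀²·n·x̄)/(σ² + n·σ₀²) = (14.2884·9.09 + 0.9604·44.08)/20.0508 = 172.215988/20.0508 = 8.5890.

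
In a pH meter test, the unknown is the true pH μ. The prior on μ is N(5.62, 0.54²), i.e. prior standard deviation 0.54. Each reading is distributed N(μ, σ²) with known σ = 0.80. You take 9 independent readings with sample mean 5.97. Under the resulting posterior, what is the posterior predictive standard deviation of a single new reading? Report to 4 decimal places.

For Normal data with known variance σ², a Normal(μ₀, σ₀²) prior on μ is conjugate. Posterior precision = 1/σ₀² + n/σ²; posterior mean is the precision-weighted average of μ₀ and x̄.
σ₀² = 0.54² = 0.2916, σ² = 0.80² = 0.64; σ² + n·σ₀² = 0.64 + 9·0.2916 = 3.2644.
Posterior precision = 1/σ₀² + n/σ² = 1/0.2916 + 9/0.64 = (σ² + n·σ₀²)/(σ₀²σ²) = 3.2644/(0.2916·0.64); posterior variance σₙ² = σ₀²σ²/(σ² + n·σ₀²) = 0.2916·0.64/3.2644 = 0.057169.
Predictive variance for one new observation = σₙ² + σ² = 0.2916·0.64/3.2644 + 0.64 = σ²·(σ₀² + 3.2644)/3.2644 = 0.64·3.556/3.2644 = 0.697169; SD = √(0.64·3.556/3.2644) = 0.8350.

0.8350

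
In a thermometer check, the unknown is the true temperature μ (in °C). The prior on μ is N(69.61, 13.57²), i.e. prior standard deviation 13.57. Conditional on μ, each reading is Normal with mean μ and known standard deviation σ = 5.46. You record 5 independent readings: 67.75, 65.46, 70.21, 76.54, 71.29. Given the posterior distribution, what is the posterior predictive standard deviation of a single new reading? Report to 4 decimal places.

5.9655

For Normal data with known variance σ², a Normal(μ₀, σ₀²) prior on μ is conjugate. Posterior precision = 1/σ₀² + n/σ²; posterior mean is the precision-weighted average of μ₀ and x̄.
σ₀² = 13.57² = 184.1449, σ² = 5.46² = 29.8116; σ² + n·σ₀² = 29.8116 + 5·184.1449 = 950.5361.
Posterior precision = 1/σ₀² + n/σ² = 1/184.1449 + 5/29.8116 = (σ² + n·σ₀²)/(σ₀²σ²) = 950.5361/(184.1449·29.8116); posterior variance σₙ² = σ₀²σ²/(σ² + n·σ₀²) = 184.1449·29.8116/950.5361 = 5.775324.
Predictive variance for one new observation = σₙ² + σ² = 184.1449·29.8116/950.5361 + 29.8116 = σ²·(σ₀² + 950.5361)/950.5361 = 29.8116·1134.681/950.5361 = 35.586924; SD = √(29.8116·1134.681/950.5361) = 5.9655.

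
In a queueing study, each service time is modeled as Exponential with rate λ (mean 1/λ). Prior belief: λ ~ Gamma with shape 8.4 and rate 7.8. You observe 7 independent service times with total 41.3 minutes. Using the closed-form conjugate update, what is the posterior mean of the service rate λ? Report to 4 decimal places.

With a Gamma(shape α, rate β) prior on the exponential rate λ, the posterior after n observations with total T = Σxᵢ is Gamma(α+n, β+T).
Posterior: Gamma(8.4+7, 7.8+41.3) = Gamma(15.4, 49.1).
Posterior mean of λ = α/β = 15.4/49.1 = 0.3136.

0.3136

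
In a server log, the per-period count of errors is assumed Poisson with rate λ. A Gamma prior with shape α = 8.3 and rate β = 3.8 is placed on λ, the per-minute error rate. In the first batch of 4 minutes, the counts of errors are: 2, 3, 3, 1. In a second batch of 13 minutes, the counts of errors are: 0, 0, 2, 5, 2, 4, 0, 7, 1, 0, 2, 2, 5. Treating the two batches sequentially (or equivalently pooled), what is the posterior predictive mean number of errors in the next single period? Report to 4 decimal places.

2.2740

With a Gamma(shape α, rate β) prior, the Poisson likelihood is conjugate: the posterior is Gamma(α + ΣXᵢ, β + n).
Batch 1: sum of counts S = 9 over n = 4 minutes.
After batch 1: Gamma(α+S, β+n) = Gamma(8.3+9, 3.8+4) = Gamma(17.3, 7.8).
Batch 2: sum of counts S = 30 over n = 13 minutes.
After batch 2: Gamma(α+S, β+n) = Gamma(17.3+30, 7.8+13) = Gamma(47.3, 20.8).
The predictive distribution for one future period is NegBinom with mean α/β = 2.2740.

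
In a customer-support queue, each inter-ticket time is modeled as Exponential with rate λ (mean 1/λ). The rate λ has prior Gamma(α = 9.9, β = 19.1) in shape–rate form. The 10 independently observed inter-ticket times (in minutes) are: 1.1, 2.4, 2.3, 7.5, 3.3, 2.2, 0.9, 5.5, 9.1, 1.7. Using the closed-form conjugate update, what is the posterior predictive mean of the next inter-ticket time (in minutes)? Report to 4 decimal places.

2.9153

With a Gamma(shape α, rate β) prior on the exponential rate λ, the posterior after n observations with total T = Σxᵢ is Gamma(α+n, β+T).
Sum of observations T = 36.0 minutes; n = 10.
Posterior: Gamma(9.9+10, 19.1+36.0) = Gamma(19.9, 55.1).
The predictive distribution for the next observation is Lomax; its mean is β/(α−1) = 55.1/18.9 = 2.9153.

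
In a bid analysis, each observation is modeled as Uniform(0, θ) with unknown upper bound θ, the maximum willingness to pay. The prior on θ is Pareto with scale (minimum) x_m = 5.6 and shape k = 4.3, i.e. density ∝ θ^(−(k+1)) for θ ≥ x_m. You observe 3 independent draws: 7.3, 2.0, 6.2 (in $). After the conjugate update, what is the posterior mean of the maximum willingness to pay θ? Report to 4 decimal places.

8.4587

A Pareto(scale x_m, shape k) prior on the upper bound θ of Uniform(0, θ) is conjugate: posterior is Pareto(max(x_m, max xᵢ), k + n).
Sample maximum = 7.3; prior scale x_m = 5.6 → posterior scale = max = 7.3.
Posterior shape = 4.3 + 3 = 7.3.
E[θ|data] = k·x_m/(k−1) = 7.3·7.3/6.3 = 8.4587.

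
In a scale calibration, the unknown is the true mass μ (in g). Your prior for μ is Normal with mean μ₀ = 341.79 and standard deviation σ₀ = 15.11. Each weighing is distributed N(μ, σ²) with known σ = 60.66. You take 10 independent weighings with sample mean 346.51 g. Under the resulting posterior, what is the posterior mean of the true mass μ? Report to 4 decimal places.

For Normal data with known variance σ², a Normal(μ₀, σ₀²) prior on μ is conjugate. Posterior precision = 1/σ₀² + n/σ²; posterior mean is the precision-weighted average of μ₀ and x̄.
n·x̄ = 10·346.51 = 3465.1.
σ₀² = 15.11² = 228.3121, σ² = 60.66² = 3679.6356; σ² + n·σ₀² = 3679.6356 + 10·228.3121 = 5962.7566.
Posterior mean = (μ₀/σ₀² + n·x̄/σ²)/(1/σ₀² + n/σ²) = (σ²·μ₀ + σ₀²·n·x̄)/(σ² + n·σ₀²) = (3679.6356·341.79 + 228.3121·3465.1)/5962.7566 = 2048786.909434/5962.7566 = 343.5973.

343.5973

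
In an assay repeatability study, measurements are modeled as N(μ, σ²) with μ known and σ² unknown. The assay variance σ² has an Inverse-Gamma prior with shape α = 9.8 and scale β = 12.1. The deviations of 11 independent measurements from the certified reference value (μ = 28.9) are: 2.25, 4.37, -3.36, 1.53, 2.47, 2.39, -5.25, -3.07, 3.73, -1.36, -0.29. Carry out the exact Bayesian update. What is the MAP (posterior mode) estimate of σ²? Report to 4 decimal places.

3.8846

With known mean μ and an Inverse-Gamma(α, β) prior on σ², the Normal likelihood is conjugate: posterior is Inv-Gamma(α + n/2, β + Σ(xᵢ−μ)²/2).
Σ(xᵢ−μ)² = (2.25)² + (4.37)² + (-3.36)² + (1.53)² + (2.47)² + (2.39)² + (-5.25)² + (-3.07)² + (3.73)² + (-1.36)² + (-0.29)² = 102.4369.
Posterior: Inv-Gamma(9.8 + 11/2, 12.1 + 102.4369/2) = Inv-Gamma(15.30, 63.31845).
Mode = β/(α+1) = 63.31845/16.30 = 3.8846.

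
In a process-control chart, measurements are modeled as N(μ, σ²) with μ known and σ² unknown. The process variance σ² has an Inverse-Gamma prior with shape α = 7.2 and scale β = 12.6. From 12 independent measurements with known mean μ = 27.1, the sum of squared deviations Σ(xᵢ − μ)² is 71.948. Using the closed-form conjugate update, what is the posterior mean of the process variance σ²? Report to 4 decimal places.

With known mean μ and an Inverse-Gamma(α, β) prior on σ², the Normal likelihood is conjugate: posterior is Inv-Gamma(α + n/2, β + Σ(xᵢ−μ)²/2).
Posterior: Inv-Gamma(7.2 + 12/2, 12.6 + 71.948/2) = Inv-Gamma(13.20, 48.5740).
E[σ²|data] = β/(α−1) = 48.5740/12.20 = 3.9815.

3.9815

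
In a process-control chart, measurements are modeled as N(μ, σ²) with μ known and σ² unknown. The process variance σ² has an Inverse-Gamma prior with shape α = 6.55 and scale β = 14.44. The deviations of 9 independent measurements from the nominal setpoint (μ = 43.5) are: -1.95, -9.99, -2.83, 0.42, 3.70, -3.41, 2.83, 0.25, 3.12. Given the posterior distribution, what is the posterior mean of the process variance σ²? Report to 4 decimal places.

9.1439

With known mean μ and an Inverse-Gamma(α, β) prior on σ², the Normal likelihood is conjugate: posterior is Inv-Gamma(α + n/2, β + Σ(xᵢ−μ)²/2).
Σ(xᵢ−μ)² = (-1.95)² + (-9.99)² + (-2.83)² + (0.42)² + (3.70)² + (-3.41)² + (2.83)² + (0.25)² + (3.12)² = 154.9118.
Posterior: Inv-Gamma(6.55 + 9/2, 14.44 + 154.9118/2) = Inv-Gamma(11.05, 91.89590).
E[σ²|data] = β/(α−1) = 91.89590/10.05 = 9.1439.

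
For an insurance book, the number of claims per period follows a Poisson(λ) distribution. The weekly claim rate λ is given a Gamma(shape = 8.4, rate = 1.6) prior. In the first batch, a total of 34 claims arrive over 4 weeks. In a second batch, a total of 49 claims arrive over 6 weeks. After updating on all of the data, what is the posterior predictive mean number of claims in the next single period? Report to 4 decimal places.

7.8793

With a Gamma(shape α, rate β) prior, the Poisson likelihood is conjugate: the posterior is Gamma(α + ΣXᵢ, β + n).
After batch 1: Gamma(α+S, β+n) = Gamma(8.4+34, 1.6+4) = Gamma(42.4, 5.6).
After batch 2: Gamma(α+S, β+n) = Gamma(42.4+49, 5.6+6) = Gamma(91.4, 11.6).
The predictive distribution for one future period is NegBinom with mean α/β = 7.8793.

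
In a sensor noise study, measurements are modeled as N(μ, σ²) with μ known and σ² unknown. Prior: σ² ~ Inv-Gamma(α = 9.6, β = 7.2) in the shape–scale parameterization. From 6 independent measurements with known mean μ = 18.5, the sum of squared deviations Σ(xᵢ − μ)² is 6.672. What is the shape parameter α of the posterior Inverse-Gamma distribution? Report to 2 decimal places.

With known mean μ and an Inverse-Gamma(α, β) prior on σ², the Normal likelihood is conjugate: posterior is Inv-Gamma(α + n/2, β + Σ(xᵢ−μ)²/2).
Posterior: Inv-Gamma(9.6 + 6/2, 7.2 + 6.672/2) = Inv-Gamma(12.60, 10.5360).
Posterior α = 12.60.

12.60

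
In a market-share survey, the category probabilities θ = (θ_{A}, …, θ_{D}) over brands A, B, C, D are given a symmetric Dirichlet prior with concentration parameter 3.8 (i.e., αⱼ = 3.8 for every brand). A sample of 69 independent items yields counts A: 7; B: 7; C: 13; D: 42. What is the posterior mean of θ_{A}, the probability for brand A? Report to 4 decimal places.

The Dirichlet prior is conjugate to the Multinomial likelihood: each posterior αⱼ = prior αⱼ + observed count nⱼ.
Posterior concentration: (10.8, 10.8, 16.8, 45.8), total = 84.2.
E[θ_{A}|data] = α_{A}/Σα = 10.8/84.2 = 0.1283.

0.1283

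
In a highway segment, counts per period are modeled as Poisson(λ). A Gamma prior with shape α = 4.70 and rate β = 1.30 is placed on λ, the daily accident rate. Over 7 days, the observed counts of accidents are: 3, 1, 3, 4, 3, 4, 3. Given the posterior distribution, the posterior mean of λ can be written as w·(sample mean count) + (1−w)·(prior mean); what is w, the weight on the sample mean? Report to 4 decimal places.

0.8434

With a Gamma(shape α, rate β) prior, the Poisson likelihood is conjugate: the posterior is Gamma(α + ΣXᵢ, β + n).
Posterior mean = (α₀+S)/(β₀+n) = [n/(β₀+n)]·(S/n) + [β₀/(β₀+n)]·(α₀/β₀), so only n and β₀ enter the weight.
Weight on data w = n/(β₀+n) = 7/(1.30+7) = 7/8.30 = 0.8434.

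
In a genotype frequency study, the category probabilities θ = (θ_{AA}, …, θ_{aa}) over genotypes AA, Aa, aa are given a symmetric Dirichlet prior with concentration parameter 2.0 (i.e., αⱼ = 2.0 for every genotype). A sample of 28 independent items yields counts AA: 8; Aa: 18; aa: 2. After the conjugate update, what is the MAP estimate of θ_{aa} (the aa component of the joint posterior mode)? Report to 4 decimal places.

The Dirichlet prior is conjugate to the Multinomial likelihood: each posterior αⱼ = prior αⱼ + observed count nⱼ.
Posterior concentration: (10.0, 20.0, 4.0), total = 34.0.
Joint mode component: (α_{aa}−1)/(Σα−K) = 3.0/31.0 = 0.0968.

0.0968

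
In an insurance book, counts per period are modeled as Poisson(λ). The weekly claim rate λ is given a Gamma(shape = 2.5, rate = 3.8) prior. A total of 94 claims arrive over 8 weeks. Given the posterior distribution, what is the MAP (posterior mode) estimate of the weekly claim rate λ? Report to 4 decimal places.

With a Gamma(shape α, rate β) prior, the Poisson likelihood is conjugate: the posterior is Gamma(α + ΣXᵢ, β + n).
Posterior: Gamma(α+S, β+n) = Gamma(2.5+94, 3.8+8) = Gamma(96.5, 11.8).
Mode of Gamma(α,β) for α≥1 is (α−1)/β = 95.5/11.8 = 8.0932.

8.0932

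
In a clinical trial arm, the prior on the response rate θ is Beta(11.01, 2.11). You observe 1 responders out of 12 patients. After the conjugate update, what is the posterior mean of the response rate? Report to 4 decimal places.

The Beta prior is conjugate to a Binomial/Bernoulli likelihood; the update adds successes to α and failures to β.
Posterior: Beta(α+k, β+n−k) = Beta(11.01+1, 2.11+11) = Beta(12.01, 13.11).
Posterior mean = α/(α+β) = 12.01/25.12 = 0.4781.

0.4781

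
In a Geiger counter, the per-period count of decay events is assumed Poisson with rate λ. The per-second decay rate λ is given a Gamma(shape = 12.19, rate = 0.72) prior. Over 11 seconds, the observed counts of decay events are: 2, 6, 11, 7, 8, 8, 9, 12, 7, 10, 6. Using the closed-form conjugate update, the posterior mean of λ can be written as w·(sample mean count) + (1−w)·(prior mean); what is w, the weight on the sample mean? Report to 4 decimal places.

0.9386

With a Gamma(shape α, rate β) prior, the Poisson likelihood is conjugate: the posterior is Gamma(α + ΣXᵢ, β + n).
Posterior mean = (α₀+S)/(β₀+n) = [n/(β₀+n)]·(S/n) + [β₀/(β₀+n)]·(α₀/β₀), so only n and β₀ enter the weight.
Weight on data w = n/(β₀+n) = 11/(0.72+11) = 11/11.72 = 0.9386.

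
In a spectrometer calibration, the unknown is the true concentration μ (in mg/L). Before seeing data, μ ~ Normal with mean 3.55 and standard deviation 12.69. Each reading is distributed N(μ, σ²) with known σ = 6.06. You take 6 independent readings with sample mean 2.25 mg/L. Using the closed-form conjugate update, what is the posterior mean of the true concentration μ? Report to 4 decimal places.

For Normal data with known variance σ², a Normal(μ₀, σ₀²) prior on μ is conjugate. Posterior precision = 1/σ₀² + n/σ²; posterior mean is the precision-weighted average of μ₀ and x̄.
n·x̄ = 6·2.25 = 13.5.
σ₀² = 12.69² = 161.0361, σ² = 6.06² = 36.7236; σ² + n·σ₀² = 36.7236 + 6·161.0361 = 1002.9402.
Posterior mean = (μ₀/σ₀² + n·x̄/σ²)/(1/σ₀² + n/σ²) = (σ²·μ₀ + σ₀²·n·x̄)/(σ² + n·σ₀²) = (36.7236·3.55 + 161.0361·13.5)/1002.9402 = 2304.35613/1002.9402 = 2.2976.

2.2976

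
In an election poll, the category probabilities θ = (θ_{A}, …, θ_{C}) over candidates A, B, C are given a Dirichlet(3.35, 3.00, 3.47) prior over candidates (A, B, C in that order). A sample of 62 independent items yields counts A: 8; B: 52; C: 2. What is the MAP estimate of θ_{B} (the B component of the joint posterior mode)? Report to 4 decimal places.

The Dirichlet prior is conjugate to the Multinomial likelihood: each posterior αⱼ = prior αⱼ + observed count nⱼ.
Posterior concentration: (11.35, 55.00, 5.47), total = 71.82.
Joint mode component: (α_{B}−1)/(Σα−K) = 54.00/68.82 = 0.7847.

0.7847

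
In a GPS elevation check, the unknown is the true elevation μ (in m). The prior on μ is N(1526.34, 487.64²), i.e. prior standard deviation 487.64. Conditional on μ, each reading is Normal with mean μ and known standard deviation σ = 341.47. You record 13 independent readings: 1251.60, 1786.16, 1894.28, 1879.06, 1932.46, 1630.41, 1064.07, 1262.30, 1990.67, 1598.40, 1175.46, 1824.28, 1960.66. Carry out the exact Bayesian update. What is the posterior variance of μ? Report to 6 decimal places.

For Normal data with known variance σ², a Normal(μ₀, σ₀²) prior on μ is conjugate. Posterior precision = 1/σ₀² + n/σ²; posterior mean is the precision-weighted average of μ₀ and x̄.
σ₀² = 487.64² = 237792.7696, σ² = 341.47² = 116601.7609; σ² + n·σ₀² = 116601.7609 + 13·237792.7696 = 3207907.7657.
Posterior precision = 1/σ₀² + n/σ² = 1/237792.7696 + 13/116601.7609 = (σ² + n·σ₀²)/(σ₀²σ²) = 3207907.7657/(237792.7696·116601.7609); posterior variance σₙ² = σ₀²σ²/(σ² + n·σ₀²) = 237792.7696·116601.7609/3207907.7657 = 8643.345660.

8643.345660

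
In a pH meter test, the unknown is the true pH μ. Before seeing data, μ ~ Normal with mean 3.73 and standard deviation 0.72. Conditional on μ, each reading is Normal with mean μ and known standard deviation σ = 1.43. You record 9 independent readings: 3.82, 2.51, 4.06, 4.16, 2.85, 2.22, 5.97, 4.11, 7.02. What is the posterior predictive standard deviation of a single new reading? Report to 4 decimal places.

For Normal data with known variance σ², a Normal(μ₀, σ₀²) prior on μ is conjugate. Posterior precision = 1/σ₀² + n/σ²; posterior mean is the precision-weighted average of μ₀ and x̄.
σ₀² = 0.72² = 0.5184, σ² = 1.43² = 2.0449; σ² + n·σ₀² = 2.0449 + 9·0.5184 = 6.7105.
Posterior precision = 1/σ₀² + n/σ² = 1/0.5184 + 9/2.0449 = (σ² + n·σ₀²)/(σ₀²σ²) = 6.7105/(0.5184·2.0449); posterior variance σₙ² = σ₀²σ²/(σ² + n·σ₀²) = 0.5184·2.0449/6.7105 = 0.157973.
Predictive variance for one new observation = σₙ² + σ² = 0.5184·2.0449/6.7105 + 2.0449 = σ²·(σ₀² + 6.7105)/6.7105 = 2.0449·7.2289/6.7105 = 2.202873; SD = √(2.0449·7.2289/6.7105) = 1.4842.

1.4842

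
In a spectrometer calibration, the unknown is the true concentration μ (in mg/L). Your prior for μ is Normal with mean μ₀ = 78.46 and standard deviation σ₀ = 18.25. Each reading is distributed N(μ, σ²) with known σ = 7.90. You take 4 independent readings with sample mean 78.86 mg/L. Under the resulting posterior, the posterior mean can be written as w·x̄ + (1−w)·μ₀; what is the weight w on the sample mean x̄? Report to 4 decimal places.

For Normal data with known variance σ², a Normal(μ₀, σ₀²) prior on μ is conjugate. Posterior precision = 1/σ₀² + n/σ²; posterior mean is the precision-weighted average of μ₀ and x̄.
σ₀² = 18.25² = 333.0625, σ² = 7.90² = 62.41. Prior precision 1/σ₀² = 1/333.0625; data precision n/σ² = 4/62.41.
w = (n/σ²)/(1/σ₀² + n/σ²) = n·σ₀²/(σ² + n·σ₀²) = 4·333.0625/(62.41 + 4·333.0625) = 1332.25/1394.66 = 0.9553.

0.9553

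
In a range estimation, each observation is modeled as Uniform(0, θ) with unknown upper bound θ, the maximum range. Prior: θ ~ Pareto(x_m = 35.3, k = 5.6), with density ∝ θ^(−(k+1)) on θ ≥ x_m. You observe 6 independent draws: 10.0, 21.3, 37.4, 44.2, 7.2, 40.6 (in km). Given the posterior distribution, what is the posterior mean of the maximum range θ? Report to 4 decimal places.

A Pareto(scale x_m, shape k) prior on the upper bound θ of Uniform(0, θ) is conjugate: posterior is Pareto(max(x_m, max xᵢ), k + n).
Sample maximum = 44.2; prior scale x_m = 35.3 → posterior scale = max = 44.2.
Posterior shape = 5.6 + 6 = 11.6.
E[θ|data] = k·x_m/(k−1) = 11.6·44.2/10.6 = 48.3698.

48.3698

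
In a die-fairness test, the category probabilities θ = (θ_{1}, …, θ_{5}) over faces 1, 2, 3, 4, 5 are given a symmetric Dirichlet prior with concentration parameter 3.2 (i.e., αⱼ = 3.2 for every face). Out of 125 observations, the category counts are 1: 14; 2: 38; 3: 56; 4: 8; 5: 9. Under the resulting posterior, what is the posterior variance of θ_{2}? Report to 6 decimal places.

The Dirichlet prior is conjugate to the Multinomial likelihood: each posterior αⱼ = prior αⱼ + observed count nⱼ.
Posterior concentration: (17.2, 41.2, 59.2, 11.2, 12.2), total = 141.0.
Var[θ_j] = α_j(Σα−α_j)/((Σα)²(Σα+1)) = 41.2·99.8/(141.0²·142.0) = 0.001456.

0.001456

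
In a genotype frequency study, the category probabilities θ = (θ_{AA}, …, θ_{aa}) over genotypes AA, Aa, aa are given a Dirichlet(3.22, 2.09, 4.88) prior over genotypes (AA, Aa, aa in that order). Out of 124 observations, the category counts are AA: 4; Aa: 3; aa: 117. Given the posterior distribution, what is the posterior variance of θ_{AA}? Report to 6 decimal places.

The Dirichlet prior is conjugate to the Multinomial likelihood: each posterior αⱼ = prior αⱼ + observed count nⱼ.
Posterior concentration: (7.22, 5.09, 121.88), total = 134.19.
Var[θ_j] = α_j(Σα−α_j)/((Σα)²(Σα+1)) = 7.22·126.97/(134.19²·135.19) = 0.000377.

0.000377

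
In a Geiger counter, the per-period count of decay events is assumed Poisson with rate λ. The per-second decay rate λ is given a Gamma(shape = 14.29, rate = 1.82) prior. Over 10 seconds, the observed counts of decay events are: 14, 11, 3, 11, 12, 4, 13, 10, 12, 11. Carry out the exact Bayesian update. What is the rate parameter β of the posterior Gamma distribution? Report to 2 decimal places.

With a Gamma(shape α, rate β) prior, the Poisson likelihood is conjugate: the posterior is Gamma(α + ΣXᵢ, β + n).
Sum of counts S = 101 over n = 10 seconds.
Posterior: Gamma(α+S, β+n) = Gamma(14.29+101, 1.82+10) = Gamma(115.29, 11.82).
Posterior β = 11.82.

11.82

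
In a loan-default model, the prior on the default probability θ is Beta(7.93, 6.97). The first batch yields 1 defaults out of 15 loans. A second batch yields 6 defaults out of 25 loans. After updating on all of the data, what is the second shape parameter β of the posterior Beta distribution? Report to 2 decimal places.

39.97

The Beta prior is conjugate to a Binomial/Bernoulli likelihood; the update adds successes to α and failures to β.
After batch 1: Beta(7.93+1, 6.97+14) = Beta(8.93, 20.97).
After batch 2: Beta(8.93+6, 20.97+19) = Beta(14.93, 39.97).
Posterior β = 39.97.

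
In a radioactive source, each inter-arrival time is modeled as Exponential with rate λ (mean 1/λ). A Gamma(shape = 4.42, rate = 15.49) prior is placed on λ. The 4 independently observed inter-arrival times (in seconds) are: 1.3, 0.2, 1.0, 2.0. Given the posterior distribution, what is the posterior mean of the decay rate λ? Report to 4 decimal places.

0.4212

With a Gamma(shape α, rate β) prior on the exponential rate λ, the posterior after n observations with total T = Σxᵢ is Gamma(α+n, β+T).
Sum of observations T = 4.5 seconds; n = 4.
Posterior: Gamma(4.42+4, 15.49+4.5) = Gamma(8.42, 19.99).
Posterior mean of λ = α/β = 8.42/19.99 = 0.4212.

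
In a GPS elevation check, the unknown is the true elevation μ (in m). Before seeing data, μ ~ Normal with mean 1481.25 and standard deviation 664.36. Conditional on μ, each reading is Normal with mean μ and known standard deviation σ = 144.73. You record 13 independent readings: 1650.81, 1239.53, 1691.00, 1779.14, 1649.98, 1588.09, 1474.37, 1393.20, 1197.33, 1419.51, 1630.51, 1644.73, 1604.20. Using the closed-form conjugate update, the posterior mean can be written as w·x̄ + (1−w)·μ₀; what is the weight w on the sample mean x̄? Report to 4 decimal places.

0.9964

For Normal data with known variance σ², a Normal(μ₀, σ₀²) prior on μ is conjugate. Posterior precision = 1/σ₀² + n/σ²; posterior mean is the precision-weighted average of μ₀ and x̄.
σ₀² = 664.36² = 441374.2096, σ² = 144.73² = 20946.7729. Prior precision 1/σ₀² = 1/441374.2096; data precision n/σ² = 13/20946.7729.
w = (n/σ²)/(1/σ₀² + n/σ²) = n·σ₀²/(σ² + n·σ₀²) = 13·441374.2096/(20946.7729 + 13·441374.2096) = 5737864.7248/5758811.4977 = 0.9964.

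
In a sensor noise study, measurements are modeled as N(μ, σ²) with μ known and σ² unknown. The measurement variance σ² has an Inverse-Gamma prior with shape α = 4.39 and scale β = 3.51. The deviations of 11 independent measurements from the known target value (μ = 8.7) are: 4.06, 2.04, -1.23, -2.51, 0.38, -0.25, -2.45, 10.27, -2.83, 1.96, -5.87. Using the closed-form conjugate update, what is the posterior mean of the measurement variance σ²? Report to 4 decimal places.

With known mean μ and an Inverse-Gamma(α, β) prior on σ², the Normal likelihood is conjugate: posterior is Inv-Gamma(α + n/2, β + Σ(xᵢ−μ)²/2).
Σ(xᵢ−μ)² = (4.06)² + (2.04)² + (-1.23)² + (-2.51)² + (0.38)² + (-0.25)² + (-2.45)² + (10.27)² + (-2.83)² + (1.96)² + (-5.87)² = 186.4479.
Posterior: Inv-Gamma(4.39 + 11/2, 3.51 + 186.4479/2) = Inv-Gamma(9.89, 96.73395).
E[σ²|data] = β/(α−1) = 96.73395/8.89 = 10.8812.

10.8812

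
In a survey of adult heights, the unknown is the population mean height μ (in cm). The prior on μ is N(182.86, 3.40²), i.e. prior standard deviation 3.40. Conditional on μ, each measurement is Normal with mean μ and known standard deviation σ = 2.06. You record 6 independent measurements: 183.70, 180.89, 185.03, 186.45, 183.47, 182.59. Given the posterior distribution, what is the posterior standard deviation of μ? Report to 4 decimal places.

0.8164

For Normal data with known variance σ², a Normal(μ₀, σ₀²) prior on μ is conjugate. Posterior precision = 1/σ₀² + n/σ²; posterior mean is the precision-weighted average of μ₀ and x̄.
σ₀² = 3.40² = 11.56, σ² = 2.06² = 4.2436; σ² + n·σ₀² = 4.2436 + 6·11.56 = 73.6036.
Posterior precision = 1/σ₀² + n/σ² = 1/11.56 + 6/4.2436 = (σ² + n·σ₀²)/(σ₀²σ²) = 73.6036/(11.56·4.2436); posterior variance σₙ² = σ₀²σ²/(σ² + n·σ₀²) = 11.56·4.2436/73.6036 = 0.666489.
Posterior SD = √σₙ² = √(11.56·4.2436/73.6036) = 0.8164.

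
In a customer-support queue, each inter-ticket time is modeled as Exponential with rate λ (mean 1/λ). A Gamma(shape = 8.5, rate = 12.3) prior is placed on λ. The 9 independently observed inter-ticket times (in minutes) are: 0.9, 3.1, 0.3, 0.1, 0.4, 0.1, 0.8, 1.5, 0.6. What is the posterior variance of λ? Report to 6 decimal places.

With a Gamma(shape α, rate β) prior on the exponential rate λ, the posterior after n observations with total T = Σxᵢ is Gamma(α+n, β+T).
Sum of observations T = 7.8 minutes; n = 9.
Posterior: Gamma(8.5+9, 12.3+7.8) = Gamma(17.5, 20.1).
Var = α/β² = 0.043316.

0.043316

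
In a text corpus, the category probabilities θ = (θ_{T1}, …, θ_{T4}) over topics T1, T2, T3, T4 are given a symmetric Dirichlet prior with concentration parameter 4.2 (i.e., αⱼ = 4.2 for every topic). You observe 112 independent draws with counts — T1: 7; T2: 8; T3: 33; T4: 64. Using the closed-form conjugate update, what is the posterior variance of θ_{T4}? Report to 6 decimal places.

The Dirichlet prior is conjugate to the Multinomial likelihood: each posterior αⱼ = prior αⱼ + observed count nⱼ.
Posterior concentration: (11.2, 12.2, 37.2, 68.2), total = 128.8.
Var[θ_j] = α_j(Σα−α_j)/((Σα)²(Σα+1)) = 68.2·60.6/(128.8²·129.8) = 0.001919.

0.001919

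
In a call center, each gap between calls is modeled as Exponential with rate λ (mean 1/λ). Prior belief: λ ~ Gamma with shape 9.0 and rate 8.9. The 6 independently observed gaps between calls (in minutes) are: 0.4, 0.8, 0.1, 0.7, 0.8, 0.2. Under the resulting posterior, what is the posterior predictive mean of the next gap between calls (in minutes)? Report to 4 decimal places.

With a Gamma(shape α, rate β) prior on the exponential rate λ, the posterior after n observations with total T = Σxᵢ is Gamma(α+n, β+T).
Sum of observations T = 3.0 minutes; n = 6.
Posterior: Gamma(9.0+6, 8.9+3.0) = Gamma(15.0, 11.9).
The predictive distribution for the next observation is Lomax; its mean is β/(α−1) = 11.9/14.0 = 0.8500.

0.8500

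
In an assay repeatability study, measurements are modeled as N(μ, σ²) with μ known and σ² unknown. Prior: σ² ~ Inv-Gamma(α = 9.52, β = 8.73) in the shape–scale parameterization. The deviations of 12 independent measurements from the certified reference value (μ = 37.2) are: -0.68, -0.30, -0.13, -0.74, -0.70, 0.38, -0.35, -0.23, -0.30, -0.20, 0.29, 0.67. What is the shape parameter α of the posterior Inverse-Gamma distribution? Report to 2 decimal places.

15.52

With known mean μ and an Inverse-Gamma(α, β) prior on σ², the Normal likelihood is conjugate: posterior is Inv-Gamma(α + n/2, β + Σ(xᵢ−μ)²/2).
Σ(xᵢ−μ)² = (-0.68)² + (-0.30)² + (-0.13)² + (-0.74)² + (-0.70)² + (0.38)² + (-0.35)² + (-0.23)² + (-0.30)² + (-0.20)² + (0.29)² + (0.67)² = 2.5897.
Posterior: Inv-Gamma(9.52 + 12/2, 8.73 + 2.5897/2) = Inv-Gamma(15.52, 10.02485).
Posterior α = 15.52.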